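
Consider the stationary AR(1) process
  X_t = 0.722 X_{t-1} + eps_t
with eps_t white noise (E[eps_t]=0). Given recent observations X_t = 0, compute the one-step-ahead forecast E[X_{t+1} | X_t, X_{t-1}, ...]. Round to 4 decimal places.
E[X_{t+1} \mid \mathcal F_t] = 0.0000

For an AR(p) model X_t = c + sum_i phi_i X_{t-i} + eps_t, the
one-step-ahead conditional mean is
  E[X_{t+1} | X_t, ...] = c + sum_i phi_i X_{t+1-i}.
Substitute known values:
  E[X_{t+1} | ...] = (0.722) * (0)
                   = 0.0000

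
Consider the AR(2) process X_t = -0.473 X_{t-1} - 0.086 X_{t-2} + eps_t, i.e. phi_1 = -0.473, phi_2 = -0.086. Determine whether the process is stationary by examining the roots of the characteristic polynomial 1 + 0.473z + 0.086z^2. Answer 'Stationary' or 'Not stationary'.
\text{Stationary}

The AR(p) characteristic polynomial is P(z) = 1 + 0.473z + 0.086z^2.
Stationarity requires all roots to lie outside the unit circle, i.e. |z| > 1 for every root.
Set 1 + (0.473) z + (0.086) z^2 = 0, i.e. a z^2 + b z + c = 0 with a = 0.086, b = 0.473, c = 1.
Discriminant D = b^2 - 4ac = (0.473)^2 - 4*(0.086)*1 = 0.223729 - (0.344) = -0.120271.
D < 0, so the roots are the complex-conjugate pair z = (-b +/- i sqrt(-D)) / (2a) = -2.75 +/- 2.0163i.
For a conjugate pair |z|^2 = z * conj(z) = (product of roots) = c/a = 1/(0.086) = 11.627907, so |z| = sqrt(11.627907) = 3.41 for both roots.
Moduli of all roots: 3.4100, 3.4100.
All moduli strictly greater than 1? Yes.
Verdict: Stationary.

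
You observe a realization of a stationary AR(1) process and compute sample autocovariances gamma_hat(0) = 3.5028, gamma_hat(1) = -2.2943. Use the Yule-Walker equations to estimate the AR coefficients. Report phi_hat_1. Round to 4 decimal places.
\hat\phi_{1} = -0.6550

The Yule-Walker equations for an AR(p) process read, in matrix form,
  Gamma_p phi = r_p,   with   (Gamma_p)_{ij} = gamma(|i - j|),
                       (r_p)_i = gamma(i),   i,j = 1..p.
Substitute the sample gammas (Toeplitz matrix and right-hand side of size 1):
  Gamma_p = [[3.5028]]
  r_p     = [-2.2943]
With p = 1 this is the single equation gamma(0) phi_1 = gamma(1):
  phi_hat_1 = gamma(1) / gamma(0) = -2.2943 / 3.5028 = -0.6550.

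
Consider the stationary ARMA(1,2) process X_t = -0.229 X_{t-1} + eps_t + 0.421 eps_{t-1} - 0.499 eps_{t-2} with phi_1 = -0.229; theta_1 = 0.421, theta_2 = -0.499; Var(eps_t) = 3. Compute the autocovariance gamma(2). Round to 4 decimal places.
\gamma(2) = -1.5083

Multiply the model equation by X_{t-k} and take expectations. With theta_0 = psi_0 = 1 and psi_j the MA(infinity) weights, this gives
  gamma(k) - sum_i phi_i gamma(k-i) = c_k,
  c_k = sigma^2 * sum_{j=k..q} theta_j psi_{j-k}   (c_k = 0 for k > q),
using gamma(-m) = gamma(m).
psi-weights needed (psi_j = theta_j + sum_i phi_i psi_{j-i}):
  psi_1 = theta_1 + phi_1 = 0.421 + (-0.229) = 0.192
  psi_2 = theta_2 + phi_1 psi_1 = -0.499 + (-0.229)(0.192) = -0.542968
Right-hand sides:
  c_0 = sigma^2 (1 + theta_1 psi_1 + theta_2 psi_2) = 3 * (1 + (0.421)(0.192) + (-0.499)(-0.542968)) = 3 * 1.351773 = 4.055319
  c_1 = sigma^2 (theta_1 + theta_2 psi_1) = 3 * (0.421 + (-0.499)(0.192)) = 0.975576
  c_2 = sigma^2 theta_2 = 3 * (-0.499) = -1.497
Equations for k = 0 and k = 1 (AR order 1):
  gamma(0) = phi_1 gamma(1) + c_0
  gamma(1) = phi_1 gamma(0) + c_1
Substituting the second into the first: gamma(0) (1 - phi_1^2) = c_0 + phi_1 c_1, so
  gamma(0) = (c_0 + phi_1 c_1) / (1 - phi_1^2) = (4.055319 + (-0.229)(0.975576)) / (1 - (-0.229)^2) = 3.831912 / 0.947559 = 4.043983.
  gamma(1) = phi_1 gamma(0) + c_1 = (-0.229)(4.043983) + (0.975576) = 0.049504.
For k = 2: gamma(2) = phi_1 gamma(1) + c_2
  = (-0.229)(0.049504) + (-1.497) = -1.508336.
Therefore gamma(2) = -1.5083 (to 4 decimal places).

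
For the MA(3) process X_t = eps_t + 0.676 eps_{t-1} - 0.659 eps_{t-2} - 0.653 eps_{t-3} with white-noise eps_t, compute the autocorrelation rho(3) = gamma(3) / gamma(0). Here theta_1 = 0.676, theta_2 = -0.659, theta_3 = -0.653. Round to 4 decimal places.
\rho(3) = -0.2817

For an MA(q) process with theta_0 = 1, the autocovariance is
  gamma(k) = sigma^2 * sum_{i=0..q-k} theta_i * theta_{i+k},
and rho(k) = gamma(k) / gamma(0). Sigma^2 cancels.
  numerator   = (1)*(-0.653) = -0.653.
  denominator = (1)^2 + (0.676)^2 + (-0.659)^2 + (-0.653)^2 = 2.317666.
  rho(3) = -0.653 / 2.317666 = -0.2817.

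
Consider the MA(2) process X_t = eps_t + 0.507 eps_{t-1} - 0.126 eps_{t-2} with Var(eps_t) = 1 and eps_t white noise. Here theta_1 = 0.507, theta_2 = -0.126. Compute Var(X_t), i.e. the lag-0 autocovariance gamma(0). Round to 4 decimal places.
\gamma(0) = 1.2729

For an MA(q) process X_t = eps_t + sum_i theta_i eps_{t-i} with
Var(eps_t) = sigma^2, the variance is
  gamma(0) = sigma^2 * (1 + sum_i theta_i^2).
  sum_i theta_i^2 = (0.507)^2 + (-0.126)^2 = 0.257049 + 0.015876 = 0.272925.
  gamma(0) = 1 * (1 + 0.272925) = 1 * 1.272925 = 1.272925, which rounds to 1.2729.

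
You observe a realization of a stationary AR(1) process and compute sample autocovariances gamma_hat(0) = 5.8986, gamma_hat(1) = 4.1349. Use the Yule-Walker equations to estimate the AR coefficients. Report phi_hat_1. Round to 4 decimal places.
\hat\phi_{1} = 0.7010

The Yule-Walker equations for an AR(p) process read, in matrix form,
  Gamma_p phi = r_p,   with   (Gamma_p)_{ij} = gamma(|i - j|),
                       (r_p)_i = gamma(i),   i,j = 1..p.
Substitute the sample gammas (Toeplitz matrix and right-hand side of size 1):
  Gamma_p = [[5.8986]]
  r_p     = [4.1349]
With p = 1 this is the single equation gamma(0) phi_1 = gamma(1):
  phi_hat_1 = gamma(1) / gamma(0) = 4.1349 / 5.8986 = 0.7010.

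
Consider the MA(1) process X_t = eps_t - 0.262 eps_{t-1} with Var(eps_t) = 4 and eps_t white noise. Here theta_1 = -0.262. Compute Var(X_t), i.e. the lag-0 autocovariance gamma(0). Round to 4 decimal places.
\gamma(0) = 4.2746

For an MA(q) process X_t = eps_t + sum_i theta_i eps_{t-i} with
Var(eps_t) = sigma^2, the variance is
  gamma(0) = sigma^2 * (1 + sum_i theta_i^2).
  sum_i theta_i^2 = (-0.262)^2 = 0.068644.
  gamma(0) = 4 * (1 + 0.068644) = 4 * 1.068644 = 4.274576, which rounds to 4.2746.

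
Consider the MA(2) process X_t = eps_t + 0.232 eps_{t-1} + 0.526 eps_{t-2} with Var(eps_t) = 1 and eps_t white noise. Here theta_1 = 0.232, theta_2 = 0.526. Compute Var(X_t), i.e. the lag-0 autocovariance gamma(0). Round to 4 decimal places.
\gamma(0) = 1.3305

For an MA(q) process X_t = eps_t + sum_i theta_i eps_{t-i} with
Var(eps_t) = sigma^2, the variance is
  gamma(0) = sigma^2 * (1 + sum_i theta_i^2).
  sum_i theta_i^2 = (0.232)^2 + (0.526)^2 = 0.053824 + 0.276676 = 0.3305.
  gamma(0) = 1 * (1 + 0.3305) = 1 * 1.3305 = 1.3305.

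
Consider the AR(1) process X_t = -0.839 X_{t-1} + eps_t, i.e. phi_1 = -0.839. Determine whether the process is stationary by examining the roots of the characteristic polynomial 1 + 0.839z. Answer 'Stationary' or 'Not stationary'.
\text{Stationary}

The AR(p) characteristic polynomial is P(z) = 1 + 0.839z.
Stationarity requires all roots to lie outside the unit circle, i.e. |z| > 1 for every root.
This is linear in z: 1 + (0.839) z = 0  =>  z = -1/(0.839) = -1.191895,  |z| = 1.191895.
Moduli of all roots: 1.1919.
All moduli strictly greater than 1? Yes.
Verdict: Stationary.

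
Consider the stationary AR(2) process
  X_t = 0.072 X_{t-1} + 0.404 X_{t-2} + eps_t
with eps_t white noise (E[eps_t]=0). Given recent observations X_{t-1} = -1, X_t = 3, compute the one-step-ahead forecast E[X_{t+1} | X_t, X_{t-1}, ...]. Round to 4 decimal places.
E[X_{t+1} \mid \mathcal F_t] = -0.1880

For an AR(p) model X_t = c + sum_i phi_i X_{t-i} + eps_t, the
one-step-ahead conditional mean is
  E[X_{t+1} | X_t, ...] = c + sum_i phi_i X_{t+1-i}.
Substitute known values:
  E[X_{t+1} | ...] = (0.072) * (3) + (0.404) * (-1)
                   = -0.1880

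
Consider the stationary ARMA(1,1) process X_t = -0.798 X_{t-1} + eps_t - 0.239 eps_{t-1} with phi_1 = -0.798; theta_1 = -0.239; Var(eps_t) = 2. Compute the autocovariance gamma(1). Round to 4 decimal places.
\gamma(1) = -6.7995

Multiply the model equation by X_{t-k} and take expectations. With theta_0 = psi_0 = 1 and psi_j the MA(infinity) weights, this gives
  gamma(k) - sum_i phi_i gamma(k-i) = c_k,
  c_k = sigma^2 * sum_{j=k..q} theta_j psi_{j-k}   (c_k = 0 for k > q),
using gamma(-m) = gamma(m).
psi-weights needed (psi_j = theta_j + sum_i phi_i psi_{j-i}):
  psi_1 = theta_1 + phi_1 = -0.239 + (-0.798) = -1.037
Right-hand sides:
  c_0 = sigma^2 (1 + theta_1 psi_1) = 2 * (1 + (-0.239)(-1.037)) = 2 * 1.247843 = 2.495686
  c_1 = sigma^2 theta_1 = 2 * (-0.239) = -0.478
  c_2 = 0
Equations for k = 0 and k = 1 (AR order 1):
  gamma(0) = phi_1 gamma(1) + c_0
  gamma(1) = phi_1 gamma(0) + c_1
Substituting the second into the first: gamma(0) (1 - phi_1^2) = c_0 + phi_1 c_1, so
  gamma(0) = (c_0 + phi_1 c_1) / (1 - phi_1^2) = (2.495686 + (-0.798)(-0.478)) / (1 - (-0.798)^2) = 2.87713 / 0.363196 = 7.921701.
  gamma(1) = phi_1 gamma(0) + c_1 = (-0.798)(7.921701) + (-0.478) = -6.799517.
Therefore gamma(1) = -6.7995 (to 4 decimal places).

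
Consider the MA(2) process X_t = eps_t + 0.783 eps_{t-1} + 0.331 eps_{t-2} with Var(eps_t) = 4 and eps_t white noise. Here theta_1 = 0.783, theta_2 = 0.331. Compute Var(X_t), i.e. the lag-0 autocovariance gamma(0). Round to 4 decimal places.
\gamma(0) = 6.8906

For an MA(q) process X_t = eps_t + sum_i theta_i eps_{t-i} with
Var(eps_t) = sigma^2, the variance is
  gamma(0) = sigma^2 * (1 + sum_i theta_i^2).
  sum_i theta_i^2 = (0.783)^2 + (0.331)^2 = 0.613089 + 0.109561 = 0.72265.
  gamma(0) = 4 * (1 + 0.72265) = 4 * 1.72265 = 6.8906.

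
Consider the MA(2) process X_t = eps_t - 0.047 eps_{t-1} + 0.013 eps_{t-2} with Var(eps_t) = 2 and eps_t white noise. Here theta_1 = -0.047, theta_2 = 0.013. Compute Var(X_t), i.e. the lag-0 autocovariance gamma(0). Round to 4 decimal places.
\gamma(0) = 2.0048

For an MA(q) process X_t = eps_t + sum_i theta_i eps_{t-i} with
Var(eps_t) = sigma^2, the variance is
  gamma(0) = sigma^2 * (1 + sum_i theta_i^2).
  sum_i theta_i^2 = (-0.047)^2 + (0.013)^2 = 0.002209 + 0.000169 = 0.002378.
  gamma(0) = 2 * (1 + 0.002378) = 2 * 1.002378 = 2.004756, which rounds to 2.0048.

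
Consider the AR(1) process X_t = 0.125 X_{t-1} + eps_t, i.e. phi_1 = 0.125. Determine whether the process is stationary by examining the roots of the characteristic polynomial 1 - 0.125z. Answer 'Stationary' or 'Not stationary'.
\text{Stationary}

The AR(p) characteristic polynomial is P(z) = 1 - 0.125z.
Stationarity requires all roots to lie outside the unit circle, i.e. |z| > 1 for every root.
This is linear in z: 1 + (-0.125) z = 0  =>  z = -1/(-0.125) = 8,  |z| = 8.
Moduli of all roots: 8.0000.
All moduli strictly greater than 1? Yes.
Verdict: Stationary.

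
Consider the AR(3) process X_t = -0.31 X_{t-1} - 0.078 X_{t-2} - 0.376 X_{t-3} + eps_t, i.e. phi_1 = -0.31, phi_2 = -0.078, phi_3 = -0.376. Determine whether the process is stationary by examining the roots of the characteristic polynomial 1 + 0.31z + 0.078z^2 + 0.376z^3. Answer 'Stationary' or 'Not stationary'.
\text{Stationary}

The AR(p) characteristic polynomial is P(z) = 1 + 0.31z + 0.078z^2 + 0.376z^3.
Stationarity requires all roots to lie outside the unit circle, i.e. |z| > 1 for every root.
Degree 3: look for a simple real root z0 first, then factor out (1 - z/z0) and solve the remaining quadratic.
Testing z0 = -1.25: P(-1.25) = 1 + (0.31)(-1.25) + (0.078)(-1.25)^2 + (0.376)(-1.25)^3
  = 1 + (-0.3875) + (0.121875) + (-0.734375) = 0.  So z_0 = -1.25 is a root, |z_0| = 1.25.
Divide out the factor (1 + 0.8 z) = (1 - z/z0) (since 1/z0 = -0.8):
  P(z) = (1 + 0.8 z)(1 + (-0.49) z + (0.47) z^2)
  [check: z-coef -0.49 - (-0.8) = 0.31; z^2-coef 0.47 - (-0.8)(-0.49) = 0.078; z^3-coef -(-0.8)(0.47) = 0.376.]
Remaining roots from the quadratic factor 1 + (-0.49) z + (0.47) z^2:
  Set 1 + (-0.49) z + (0.47) z^2 = 0, i.e. a z^2 + b z + c = 0 with a = 0.47, b = -0.49, c = 1.
  Discriminant D = b^2 - 4ac = (-0.49)^2 - 4*(0.47)*1 = 0.2401 - (1.88) = -1.6399.
  D < 0, so the roots are the complex-conjugate pair z = (-b +/- i sqrt(-D)) / (2a) = 0.5213 +/- 1.3623i.
  For a conjugate pair |z|^2 = z * conj(z) = (product of roots) = c/a = 1/(0.47) = 2.12766, so |z| = sqrt(2.12766) = 1.4586 for both roots.
Moduli of all roots: 1.2500, 1.4586, 1.4586.
All moduli strictly greater than 1? Yes.
Verdict: Stationary.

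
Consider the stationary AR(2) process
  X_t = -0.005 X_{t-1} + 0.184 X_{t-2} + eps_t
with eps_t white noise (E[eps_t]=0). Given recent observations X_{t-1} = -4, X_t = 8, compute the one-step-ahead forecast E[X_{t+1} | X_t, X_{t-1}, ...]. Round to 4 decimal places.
E[X_{t+1} \mid \mathcal F_t] = -0.7760

For an AR(p) model X_t = c + sum_i phi_i X_{t-i} + eps_t, the
one-step-ahead conditional mean is
  E[X_{t+1} | X_t, ...] = c + sum_i phi_i X_{t+1-i}.
Substitute known values:
  E[X_{t+1} | ...] = (-0.005) * (8) + (0.184) * (-4)
                   = -0.7760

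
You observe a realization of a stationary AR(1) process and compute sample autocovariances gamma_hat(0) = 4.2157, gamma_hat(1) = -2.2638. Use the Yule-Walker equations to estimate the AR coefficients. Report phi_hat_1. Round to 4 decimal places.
\hat\phi_{1} = -0.5370

The Yule-Walker equations for an AR(p) process read, in matrix form,
  Gamma_p phi = r_p,   with   (Gamma_p)_{ij} = gamma(|i - j|),
                       (r_p)_i = gamma(i),   i,j = 1..p.
Substitute the sample gammas (Toeplitz matrix and right-hand side of size 1):
  Gamma_p = [[4.2157]]
  r_p     = [-2.2638]
With p = 1 this is the single equation gamma(0) phi_1 = gamma(1):
  phi_hat_1 = gamma(1) / gamma(0) = -2.2638 / 4.2157 = -0.5370.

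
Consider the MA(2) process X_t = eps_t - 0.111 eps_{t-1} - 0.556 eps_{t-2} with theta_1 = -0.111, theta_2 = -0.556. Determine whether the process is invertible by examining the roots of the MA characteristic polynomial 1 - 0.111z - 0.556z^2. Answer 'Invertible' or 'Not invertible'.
\text{Invertible}

The MA(q) characteristic polynomial is P(z) = 1 - 0.111z - 0.556z^2.
Invertibility requires all roots to lie outside the unit circle, i.e. |z| > 1 for every root.
Set 1 + (-0.111) z + (-0.556) z^2 = 0, i.e. a z^2 + b z + c = 0 with a = -0.556, b = -0.111, c = 1.
Discriminant D = b^2 - 4ac = (-0.111)^2 - 4*(-0.556)*1 = 0.012321 - (-2.224) = 2.236321.
D >= 0, so the roots are real: z = (-b +/- sqrt(D)) / (2a) = (0.111 +/- 1.495433) / (-1.112).
  z_1 = (0.111 + 1.495433) / (-1.112) = -1.4446,   |z_1| = 1.4446.
  z_2 = (0.111 - 1.495433) / (-1.112) = 1.245,   |z_2| = 1.245.
Moduli of all roots: 1.4446, 1.2450.
All moduli strictly greater than 1? Yes.
Verdict: Invertible.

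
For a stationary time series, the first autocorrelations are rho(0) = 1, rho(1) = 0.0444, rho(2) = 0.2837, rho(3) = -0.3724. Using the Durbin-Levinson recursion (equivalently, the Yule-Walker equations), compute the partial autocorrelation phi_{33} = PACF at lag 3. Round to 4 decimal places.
\phi_{33} = -0.4289

The PACF at lag k is phi_{kk}, the last component of the solution
to the Yule-Walker system G_k phi = r_k where
  (G_k)_{ij} = rho(|i - j|), (r_k)_i = rho(i), i,j = 1..k.
Equivalently, Durbin-Levinson gives phi_{kk} iteratively:
  phi_{11} = rho(1)
  phi_{kk} = [rho(k) - sum_{j=1..k-1} phi_{k-1,j} rho(k-j)]
            / [1 - sum_{j=1..k-1} phi_{k-1,j} rho(j)],
  phi_{k,j} = phi_{k-1,j} - phi_{kk} phi_{k-1,k-j},  j = 1..k-1.
Step k = 1:
  phi_11 = rho(1) = 0.0444.
Step k = 2:
  phi_22 = [rho(2) - phi_11 rho(1)] / [1 - phi_11 rho(1)] = [0.2837 - (0.0444)(0.0444)] / [1 - (0.0444)(0.0444)]
         = 0.28172864 / 0.99802864 = 0.282285.
  Update: phi_21 = phi_11 - phi_22 phi_11 = 0.0444 - (0.282285)(0.0444) = 0.031867.
Step k = 3:
  phi_33 = [rho(3) - phi_21 rho(2) - phi_22 rho(1)] / [1 - phi_21 rho(1) - phi_22 rho(2)]
    numerator   = -0.3724 - (0.031867)(0.2837) - (0.282285)(0.0444) = -0.393974
    denominator = 1 - (0.031867)(0.0444) - (0.282285)(0.2837) = 0.91850084
  phi_33 = -0.393974 / 0.91850084 = -0.4289.
Therefore phi_{33} = -0.4289.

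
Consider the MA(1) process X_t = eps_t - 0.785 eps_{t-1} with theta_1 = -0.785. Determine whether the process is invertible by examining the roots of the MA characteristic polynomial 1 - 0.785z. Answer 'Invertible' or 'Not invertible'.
\text{Invertible}

The MA(q) characteristic polynomial is P(z) = 1 - 0.785z.
Invertibility requires all roots to lie outside the unit circle, i.e. |z| > 1 for every root.
This is linear in z: 1 + (-0.785) z = 0  =>  z = -1/(-0.785) = 1.273885,  |z| = 1.273885.
Moduli of all roots: 1.2739.
All moduli strictly greater than 1? Yes.
Verdict: Invertible.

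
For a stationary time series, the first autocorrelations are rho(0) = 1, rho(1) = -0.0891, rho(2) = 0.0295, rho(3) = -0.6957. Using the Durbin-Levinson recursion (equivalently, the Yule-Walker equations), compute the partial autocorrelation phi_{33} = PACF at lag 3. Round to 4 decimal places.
\phi_{33} = -0.6971

The PACF at lag k is phi_{kk}, the last component of the solution
to the Yule-Walker system G_k phi = r_k where
  (G_k)_{ij} = rho(|i - j|), (r_k)_i = rho(i), i,j = 1..k.
Equivalently, Durbin-Levinson gives phi_{kk} iteratively:
  phi_{11} = rho(1)
  phi_{kk} = [rho(k) - sum_{j=1..k-1} phi_{k-1,j} rho(k-j)]
            / [1 - sum_{j=1..k-1} phi_{k-1,j} rho(j)],
  phi_{k,j} = phi_{k-1,j} - phi_{kk} phi_{k-1,k-j},  j = 1..k-1.
Step k = 1:
  phi_11 = rho(1) = -0.0891.
Step k = 2:
  phi_22 = [rho(2) - phi_11 rho(1)] / [1 - phi_11 rho(1)] = [0.0295 - (-0.0891)(-0.0891)] / [1 - (-0.0891)(-0.0891)]
         = 0.02156119 / 0.99206119 = 0.021734.
  Update: phi_21 = phi_11 - phi_22 phi_11 = -0.0891 - (0.021734)(-0.0891) = -0.087164.
Step k = 3:
  phi_33 = [rho(3) - phi_21 rho(2) - phi_22 rho(1)] / [1 - phi_21 rho(1) - phi_22 rho(2)]
    numerator   = -0.6957 - (-0.087164)(0.0295) - (0.021734)(-0.0891) = -0.6911922
    denominator = 1 - (-0.087164)(-0.0891) - (0.021734)(0.0295) = 0.99159258
  phi_33 = -0.6911922 / 0.99159258 = -0.6971.
Therefore phi_{33} = -0.6971.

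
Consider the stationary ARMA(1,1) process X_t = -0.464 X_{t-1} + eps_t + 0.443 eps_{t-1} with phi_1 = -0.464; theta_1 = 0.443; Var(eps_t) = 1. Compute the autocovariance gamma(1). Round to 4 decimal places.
\gamma(1) = -0.0213

Multiply the model equation by X_{t-k} and take expectations. With theta_0 = psi_0 = 1 and psi_j the MA(infinity) weights, this gives
  gamma(k) - sum_i phi_i gamma(k-i) = c_k,
  c_k = sigma^2 * sum_{j=k..q} theta_j psi_{j-k}   (c_k = 0 for k > q),
using gamma(-m) = gamma(m).
psi-weights needed (psi_j = theta_j + sum_i phi_i psi_{j-i}):
  psi_1 = theta_1 + phi_1 = 0.443 + (-0.464) = -0.021
Right-hand sides:
  c_0 = sigma^2 (1 + theta_1 psi_1) = 1 * (1 + (0.443)(-0.021)) = 1 * 0.990697 = 0.990697
  c_1 = sigma^2 theta_1 = 1 * (0.443) = 0.443
  c_2 = 0
Equations for k = 0 and k = 1 (AR order 1):
  gamma(0) = phi_1 gamma(1) + c_0
  gamma(1) = phi_1 gamma(0) + c_1
Substituting the second into the first: gamma(0) (1 - phi_1^2) = c_0 + phi_1 c_1, so
  gamma(0) = (c_0 + phi_1 c_1) / (1 - phi_1^2) = (0.990697 + (-0.464)(0.443)) / (1 - (-0.464)^2) = 0.785145 / 0.784704 = 1.000562.
  gamma(1) = phi_1 gamma(0) + c_1 = (-0.464)(1.000562) + (0.443) = -0.021261.
Therefore gamma(1) = -0.0213 (to 4 decimal places).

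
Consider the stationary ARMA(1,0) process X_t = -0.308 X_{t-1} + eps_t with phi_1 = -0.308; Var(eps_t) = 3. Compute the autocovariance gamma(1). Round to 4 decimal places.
\gamma(1) = -1.0208

Multiply the model equation by X_{t-k} and take expectations. With theta_0 = psi_0 = 1 and psi_j the MA(infinity) weights, this gives
  gamma(k) - sum_i phi_i gamma(k-i) = c_k,
  c_k = sigma^2 * sum_{j=k..q} theta_j psi_{j-k}   (c_k = 0 for k > q),
using gamma(-m) = gamma(m).
Pure AR (q = 0): c_0 = sigma^2 = 3, c_k = 0 for k >= 1.
Equations for k = 0 and k = 1 (AR order 1):
  gamma(0) = phi_1 gamma(1) + c_0
  gamma(1) = phi_1 gamma(0) + c_1
Substituting the second into the first: gamma(0) (1 - phi_1^2) = c_0 + phi_1 c_1, so
  gamma(0) = c_0 / (1 - phi_1^2) = 3 / (1 - (-0.308)^2) = 3 / 0.905136 = 3.314419.
  gamma(1) = phi_1 gamma(0) = (-0.308)(3.314419) = -1.020841.
Therefore gamma(1) = -1.0208 (to 4 decimal places).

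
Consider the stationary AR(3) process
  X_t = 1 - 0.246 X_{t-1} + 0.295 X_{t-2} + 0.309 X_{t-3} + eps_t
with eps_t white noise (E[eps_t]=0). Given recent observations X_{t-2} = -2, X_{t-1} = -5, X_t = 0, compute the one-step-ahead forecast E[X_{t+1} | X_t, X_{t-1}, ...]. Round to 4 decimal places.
E[X_{t+1} \mid \mathcal F_t] = -1.0930

For an AR(p) model X_t = c + sum_i phi_i X_{t-i} + eps_t, the
one-step-ahead conditional mean is
  E[X_{t+1} | X_t, ...] = c + sum_i phi_i X_{t+1-i}.
Substitute known values:
  E[X_{t+1} | ...] = 1 + (-0.246) * (0) + (0.295) * (-5) + (0.309) * (-2)
                   = -1.0930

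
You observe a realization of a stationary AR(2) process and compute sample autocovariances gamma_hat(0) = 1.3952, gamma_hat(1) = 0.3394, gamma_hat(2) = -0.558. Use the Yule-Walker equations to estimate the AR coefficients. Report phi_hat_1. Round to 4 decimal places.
\hat\phi_{1} = 0.3620

The Yule-Walker equations for an AR(p) process read, in matrix form,
  Gamma_p phi = r_p,   with   (Gamma_p)_{ij} = gamma(|i - j|),
                       (r_p)_i = gamma(i),   i,j = 1..p.
Substitute the sample gammas (Toeplitz matrix and right-hand side of size 2):
  Gamma_p = [[1.3952, 0.3394], [0.3394, 1.3952]]
  r_p     = [0.3394, -0.558]
Written out:
  1.3952 phi_1 + 0.3394 phi_2 = 0.3394
  0.3394 phi_1 + 1.3952 phi_2 = -0.558
Solve by Cramer's rule:
  det = gamma(0)^2 - gamma(1)^2 = (1.3952)^2 - (0.3394)^2 = 1.94658304 - 0.11519236 = 1.83139068
  phi_hat_1 = [gamma(1) gamma(0) - gamma(1) gamma(2)] / det = [(0.3394)(1.3952) - (0.3394)(-0.558)] / 1.83139068 = 0.66291608 / 1.83139068 = 0.362
  phi_hat_2 = [gamma(0) gamma(2) - gamma(1)^2] / det = [(1.3952)(-0.558) - (0.3394)^2] / 1.83139068 = -0.89371396 / 1.83139068 = -0.488
So phi_hat = [0.3620, -0.4880].
Therefore phi_hat_1 = 0.3620.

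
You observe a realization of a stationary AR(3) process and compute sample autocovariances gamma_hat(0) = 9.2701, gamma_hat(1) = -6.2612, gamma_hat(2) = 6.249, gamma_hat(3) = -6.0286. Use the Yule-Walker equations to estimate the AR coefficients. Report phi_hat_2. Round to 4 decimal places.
\hat\phi_{2} = 0.3060

The Yule-Walker equations for an AR(p) process read, in matrix form,
  Gamma_p phi = r_p,   with   (Gamma_p)_{ij} = gamma(|i - j|),
                       (r_p)_i = gamma(i),   i,j = 1..p.
Substitute the sample gammas (Toeplitz matrix and right-hand side of size 3):
  Gamma_p = [[9.2701, -6.2612, 6.249], [-6.2612, 9.2701, -6.2612], [6.249, -6.2612, 9.2701]]
  r_p     = [-6.2612, 6.249, -6.0286]
Written out (R1..R3):
  (R1) 9.2701 phi_1 - 6.2612 phi_2 + 6.249 phi_3 = -6.2612
  (R2) -6.2612 phi_1 + 9.2701 phi_2 - 6.2612 phi_3 = 6.249
  (R3) 6.249 phi_1 - 6.2612 phi_2 + 9.2701 phi_3 = -6.0286
Gaussian elimination:
  R2 <- R2 - (-6.2612/9.2701) R1 = R2 - (-0.675419) R1:  5.041168 phi_2 - 2.040508 phi_3 = 2.020068
  R3 <- R3 - (6.249/9.2701) R1 = R3 - (0.674103) R1:  -2.040508 phi_2 + 5.057632 phi_3 = -1.807908
  R3 <- R3 - (-2.040508/5.041168) R2 = R3 - (-0.404769) R2:  4.231698 phi_3 = -0.990247
Back-substitution:
  phi_hat_3 = -0.990247 / 4.231698 = -0.234007
  phi_hat_2 = (2.020068 - (-2.040508)(-0.234007)) / 5.041168 = 0.305995
  phi_hat_1 = (-6.2612 - (-6.2612)(0.305995) - (6.249)(-0.234007)) / 9.2701 = -0.310999
So phi_hat = [-0.3110, 0.3060, -0.2340].
Therefore phi_hat_2 = 0.3060.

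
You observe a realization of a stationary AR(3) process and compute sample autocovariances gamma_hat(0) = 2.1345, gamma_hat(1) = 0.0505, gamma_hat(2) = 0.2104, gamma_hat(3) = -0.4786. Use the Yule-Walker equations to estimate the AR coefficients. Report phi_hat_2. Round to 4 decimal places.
\hat\phi_{2} = 0.1030

The Yule-Walker equations for an AR(p) process read, in matrix form,
  Gamma_p phi = r_p,   with   (Gamma_p)_{ij} = gamma(|i - j|),
                       (r_p)_i = gamma(i),   i,j = 1..p.
Substitute the sample gammas (Toeplitz matrix and right-hand side of size 3):
  Gamma_p = [[2.1345, 0.0505, 0.2104], [0.0505, 2.1345, 0.0505], [0.2104, 0.0505, 2.1345]]
  r_p     = [0.0505, 0.2104, -0.4786]
Written out (R1..R3):
  (R1) 2.1345 phi_1 + 0.0505 phi_2 + 0.2104 phi_3 = 0.0505
  (R2) 0.0505 phi_1 + 2.1345 phi_2 + 0.0505 phi_3 = 0.2104
  (R3) 0.2104 phi_1 + 0.0505 phi_2 + 2.1345 phi_3 = -0.4786
Gaussian elimination:
  R2 <- R2 - (0.0505/2.1345) R1 = R2 - (0.023659) R1:  2.133305 phi_2 + 0.045522 phi_3 = 0.209205
  R3 <- R3 - (0.2104/2.1345) R1 = R3 - (0.098571) R1:  0.045522 phi_2 + 2.113761 phi_3 = -0.483578
  R3 <- R3 - (0.045522/2.133305) R2 = R3 - (0.021339) R2:  2.112789 phi_3 = -0.488042
Back-substitution:
  phi_hat_3 = -0.488042 / 2.112789 = -0.230994
  phi_hat_2 = (0.209205 - (0.045522)(-0.230994)) / 2.133305 = 0.102995
  phi_hat_1 = (0.0505 - (0.0505)(0.102995) - (0.2104)(-0.230994)) / 2.1345 = 0.043992
So phi_hat = [0.0440, 0.1030, -0.2310].
Therefore phi_hat_2 = 0.1030.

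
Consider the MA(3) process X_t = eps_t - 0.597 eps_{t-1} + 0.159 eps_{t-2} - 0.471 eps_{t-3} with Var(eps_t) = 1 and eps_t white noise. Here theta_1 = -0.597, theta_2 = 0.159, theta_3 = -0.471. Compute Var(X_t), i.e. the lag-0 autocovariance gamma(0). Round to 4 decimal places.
\gamma(0) = 1.6035

For an MA(q) process X_t = eps_t + sum_i theta_i eps_{t-i} with
Var(eps_t) = sigma^2, the variance is
  gamma(0) = sigma^2 * (1 + sum_i theta_i^2).
  sum_i theta_i^2 = (-0.597)^2 + (0.159)^2 + (-0.471)^2 = 0.356409 + 0.025281 + 0.221841 = 0.603531.
  gamma(0) = 1 * (1 + 0.603531) = 1 * 1.603531 = 1.603531, which rounds to 1.6035.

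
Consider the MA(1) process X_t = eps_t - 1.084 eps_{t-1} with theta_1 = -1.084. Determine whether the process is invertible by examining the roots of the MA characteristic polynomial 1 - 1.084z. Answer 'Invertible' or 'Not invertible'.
\text{Not invertible}

The MA(q) characteristic polynomial is P(z) = 1 - 1.084z.
Invertibility requires all roots to lie outside the unit circle, i.e. |z| > 1 for every root.
This is linear in z: 1 + (-1.084) z = 0  =>  z = -1/(-1.084) = 0.922509,  |z| = 0.922509.
Moduli of all roots: 0.9225.
All moduli strictly greater than 1? No.
Verdict: Not invertible.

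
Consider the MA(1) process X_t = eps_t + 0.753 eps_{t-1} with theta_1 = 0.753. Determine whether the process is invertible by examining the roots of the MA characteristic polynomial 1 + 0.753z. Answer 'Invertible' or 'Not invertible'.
\text{Invertible}

The MA(q) characteristic polynomial is P(z) = 1 + 0.753z.
Invertibility requires all roots to lie outside the unit circle, i.e. |z| > 1 for every root.
This is linear in z: 1 + (0.753) z = 0  =>  z = -1/(0.753) = -1.328021,  |z| = 1.328021.
Moduli of all roots: 1.3280.
All moduli strictly greater than 1? Yes.
Verdict: Invertible.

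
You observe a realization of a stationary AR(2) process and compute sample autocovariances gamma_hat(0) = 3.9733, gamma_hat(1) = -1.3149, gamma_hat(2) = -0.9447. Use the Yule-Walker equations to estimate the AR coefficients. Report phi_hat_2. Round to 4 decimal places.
\hat\phi_{2} = -0.3900

The Yule-Walker equations for an AR(p) process read, in matrix form,
  Gamma_p phi = r_p,   with   (Gamma_p)_{ij} = gamma(|i - j|),
                       (r_p)_i = gamma(i),   i,j = 1..p.
Substitute the sample gammas (Toeplitz matrix and right-hand side of size 2):
  Gamma_p = [[3.9733, -1.3149], [-1.3149, 3.9733]]
  r_p     = [-1.3149, -0.9447]
Written out:
  3.9733 phi_1 - 1.3149 phi_2 = -1.3149
  -1.3149 phi_1 + 3.9733 phi_2 = -0.9447
Solve by Cramer's rule:
  det = gamma(0)^2 - gamma(1)^2 = (3.9733)^2 - (-1.3149)^2 = 15.78711289 - 1.72896201 = 14.05815088
  phi_hat_1 = [gamma(1) gamma(0) - gamma(1) gamma(2)] / det = [(-1.3149)(3.9733) - (-1.3149)(-0.9447)] / 14.05815088 = -6.4666782 / 14.05815088 = -0.46
  phi_hat_2 = [gamma(0) gamma(2) - gamma(1)^2] / det = [(3.9733)(-0.9447) - (-1.3149)^2] / 14.05815088 = -5.48253852 / 14.05815088 = -0.39
So phi_hat = [-0.4600, -0.3900].
Therefore phi_hat_2 = -0.3900.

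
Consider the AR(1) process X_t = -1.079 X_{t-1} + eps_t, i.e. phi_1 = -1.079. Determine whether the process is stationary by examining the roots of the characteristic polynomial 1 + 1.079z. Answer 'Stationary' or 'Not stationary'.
\text{Not stationary}

The AR(p) characteristic polynomial is P(z) = 1 + 1.079z.
Stationarity requires all roots to lie outside the unit circle, i.e. |z| > 1 for every root.
This is linear in z: 1 + (1.079) z = 0  =>  z = -1/(1.079) = -0.926784,  |z| = 0.926784.
Moduli of all roots: 0.9268.
All moduli strictly greater than 1? No.
Verdict: Not stationary.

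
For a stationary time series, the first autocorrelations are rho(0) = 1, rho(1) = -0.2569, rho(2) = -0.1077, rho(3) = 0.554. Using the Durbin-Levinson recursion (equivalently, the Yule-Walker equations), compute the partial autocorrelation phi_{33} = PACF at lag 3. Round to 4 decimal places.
\phi_{33} = 0.5250

The PACF at lag k is phi_{kk}, the last component of the solution
to the Yule-Walker system G_k phi = r_k where
  (G_k)_{ij} = rho(|i - j|), (r_k)_i = rho(i), i,j = 1..k.
Equivalently, Durbin-Levinson gives phi_{kk} iteratively:
  phi_{11} = rho(1)
  phi_{kk} = [rho(k) - sum_{j=1..k-1} phi_{k-1,j} rho(k-j)]
            / [1 - sum_{j=1..k-1} phi_{k-1,j} rho(j)],
  phi_{k,j} = phi_{k-1,j} - phi_{kk} phi_{k-1,k-j},  j = 1..k-1.
Step k = 1:
  phi_11 = rho(1) = -0.2569.
Step k = 2:
  phi_22 = [rho(2) - phi_11 rho(1)] / [1 - phi_11 rho(1)] = [-0.1077 - (-0.2569)(-0.2569)] / [1 - (-0.2569)(-0.2569)]
         = -0.17369761 / 0.93400239 = -0.185971.
  Update: phi_21 = phi_11 - phi_22 phi_11 = -0.2569 - (-0.185971)(-0.2569) = -0.304676.
Step k = 3:
  phi_33 = [rho(3) - phi_21 rho(2) - phi_22 rho(1)] / [1 - phi_21 rho(1) - phi_22 rho(2)]
    numerator   = 0.554 - (-0.304676)(-0.1077) - (-0.185971)(-0.2569) = 0.47341037
    denominator = 1 - (-0.304676)(-0.2569) - (-0.185971)(-0.1077) = 0.90169962
  phi_33 = 0.47341037 / 0.90169962 = 0.525.
Therefore phi_{33} = 0.5250.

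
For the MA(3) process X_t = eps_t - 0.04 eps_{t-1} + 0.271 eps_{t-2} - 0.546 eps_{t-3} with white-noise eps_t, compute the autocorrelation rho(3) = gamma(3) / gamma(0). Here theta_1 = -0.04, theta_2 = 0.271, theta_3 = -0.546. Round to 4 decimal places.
\rho(3) = -0.3976

For an MA(q) process with theta_0 = 1, the autocovariance is
  gamma(k) = sigma^2 * sum_{i=0..q-k} theta_i * theta_{i+k},
and rho(k) = gamma(k) / gamma(0). Sigma^2 cancels.
  numerator   = (1)*(-0.546) = -0.546.
  denominator = (1)^2 + (-0.04)^2 + (0.271)^2 + (-0.546)^2 = 1.373157.
  rho(3) = -0.546 / 1.373157 = -0.3976.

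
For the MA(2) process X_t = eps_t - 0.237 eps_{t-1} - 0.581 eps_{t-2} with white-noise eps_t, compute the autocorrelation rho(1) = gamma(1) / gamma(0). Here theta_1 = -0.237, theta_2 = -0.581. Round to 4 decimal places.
\rho(1) = -0.0712

For an MA(q) process with theta_0 = 1, the autocovariance is
  gamma(k) = sigma^2 * sum_{i=0..q-k} theta_i * theta_{i+k},
and rho(k) = gamma(k) / gamma(0). Sigma^2 cancels.
  numerator   = (1)*(-0.237) + (-0.237)*(-0.581) = -0.099303.
  denominator = (1)^2 + (-0.237)^2 + (-0.581)^2 = 1.39373.
  rho(1) = -0.099303 / 1.39373 = -0.0712.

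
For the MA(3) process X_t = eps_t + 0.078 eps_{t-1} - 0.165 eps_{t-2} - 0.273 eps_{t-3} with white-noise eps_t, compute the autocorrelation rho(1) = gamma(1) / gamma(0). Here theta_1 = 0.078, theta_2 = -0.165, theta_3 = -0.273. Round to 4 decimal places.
\rho(1) = 0.0995

For an MA(q) process with theta_0 = 1, the autocovariance is
  gamma(k) = sigma^2 * sum_{i=0..q-k} theta_i * theta_{i+k},
and rho(k) = gamma(k) / gamma(0). Sigma^2 cancels.
  numerator   = (1)*(0.078) + (0.078)*(-0.165) + (-0.165)*(-0.273) = 0.110175.
  denominator = (1)^2 + (0.078)^2 + (-0.165)^2 + (-0.273)^2 = 1.107838.
  rho(1) = 0.110175 / 1.107838 = 0.0995.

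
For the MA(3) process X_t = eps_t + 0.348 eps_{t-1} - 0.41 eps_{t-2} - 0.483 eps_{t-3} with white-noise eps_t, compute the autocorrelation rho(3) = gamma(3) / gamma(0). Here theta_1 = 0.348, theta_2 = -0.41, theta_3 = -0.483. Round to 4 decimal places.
\rho(3) = -0.3172

For an MA(q) process with theta_0 = 1, the autocovariance is
  gamma(k) = sigma^2 * sum_{i=0..q-k} theta_i * theta_{i+k},
and rho(k) = gamma(k) / gamma(0). Sigma^2 cancels.
  numerator   = (1)*(-0.483) = -0.483.
  denominator = (1)^2 + (0.348)^2 + (-0.41)^2 + (-0.483)^2 = 1.522493.
  rho(3) = -0.483 / 1.522493 = -0.3172.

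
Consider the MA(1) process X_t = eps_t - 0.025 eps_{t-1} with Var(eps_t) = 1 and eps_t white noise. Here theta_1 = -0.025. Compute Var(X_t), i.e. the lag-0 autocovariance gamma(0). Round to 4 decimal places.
\gamma(0) = 1.0006

For an MA(q) process X_t = eps_t + sum_i theta_i eps_{t-i} with
Var(eps_t) = sigma^2, the variance is
  gamma(0) = sigma^2 * (1 + sum_i theta_i^2).
  sum_i theta_i^2 = (-0.025)^2 = 0.000625.
  gamma(0) = 1 * (1 + 0.000625) = 1 * 1.000625 = 1.000625, which rounds to 1.0006.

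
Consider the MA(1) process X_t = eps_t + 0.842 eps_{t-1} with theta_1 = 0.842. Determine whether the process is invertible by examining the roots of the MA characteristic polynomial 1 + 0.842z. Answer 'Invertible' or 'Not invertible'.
\text{Invertible}

The MA(q) characteristic polynomial is P(z) = 1 + 0.842z.
Invertibility requires all roots to lie outside the unit circle, i.e. |z| > 1 for every root.
This is linear in z: 1 + (0.842) z = 0  =>  z = -1/(0.842) = -1.187648,  |z| = 1.187648.
Moduli of all roots: 1.1876.
All moduli strictly greater than 1? Yes.
Verdict: Invertible.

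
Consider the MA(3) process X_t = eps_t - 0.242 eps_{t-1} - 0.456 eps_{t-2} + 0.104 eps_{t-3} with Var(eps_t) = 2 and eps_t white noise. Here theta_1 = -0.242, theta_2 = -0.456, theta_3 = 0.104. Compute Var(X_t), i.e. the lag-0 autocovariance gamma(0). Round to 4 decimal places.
\gamma(0) = 2.5546

For an MA(q) process X_t = eps_t + sum_i theta_i eps_{t-i} with
Var(eps_t) = sigma^2, the variance is
  gamma(0) = sigma^2 * (1 + sum_i theta_i^2).
  sum_i theta_i^2 = (-0.242)^2 + (-0.456)^2 + (0.104)^2 = 0.058564 + 0.207936 + 0.010816 = 0.277316.
  gamma(0) = 2 * (1 + 0.277316) = 2 * 1.277316 = 2.554632, which rounds to 2.5546.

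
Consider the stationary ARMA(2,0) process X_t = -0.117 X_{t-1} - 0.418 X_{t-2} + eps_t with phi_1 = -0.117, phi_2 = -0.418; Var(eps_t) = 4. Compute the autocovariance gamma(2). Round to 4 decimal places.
\gamma(2) = -1.9928

Multiply the model equation by X_{t-k} and take expectations. With theta_0 = psi_0 = 1 and psi_j the MA(infinity) weights, this gives
  gamma(k) - sum_i phi_i gamma(k-i) = c_k,
  c_k = sigma^2 * sum_{j=k..q} theta_j psi_{j-k}   (c_k = 0 for k > q),
using gamma(-m) = gamma(m).
Pure AR (q = 0): c_0 = sigma^2 = 4, c_k = 0 for k >= 1.
Equations for k = 0, 1, 2 (AR order 2, c_2 = 0):
  (E0) gamma(0) = phi_1 gamma(1) + phi_2 gamma(2) + c_0
  (E1) gamma(1) = phi_1 gamma(0) + phi_2 gamma(1) + c_1
  (E2) gamma(2) = phi_1 gamma(1) + phi_2 gamma(0)
From (E1): gamma(1) = A gamma(0) + B with
  A = phi_1 / (1 - phi_2) = -0.117 / 1.418 = -0.082511,   B = c_1 / (1 - phi_2) = 0 / 1.418 = 0.
Insert (E2) into (E0): gamma(0) (1 - phi_2^2) = phi_1 (1 + phi_2) gamma(1) + c_0.
  phi_1 (1 + phi_2) = (-0.117)(0.582) = -0.068094,   1 - phi_2^2 = 0.825276.
Replace gamma(1) by A gamma(0) + B and collect gamma(0):
  gamma(0) [0.825276 - (-0.068094)(-0.082511)] = c_0 = 4
  gamma(0) * 0.819658 = 4
  gamma(0) = 4 / 0.819658 = 4.880087.
  gamma(1) = A gamma(0) = (-0.082511)(4.880087) = -0.402659.
  gamma(2) = phi_1 gamma(1) + phi_2 gamma(0) = (-0.117)(-0.402659) + (-0.418)(4.880087) = -1.992765.
Therefore gamma(2) = -1.9928 (to 4 decimal places).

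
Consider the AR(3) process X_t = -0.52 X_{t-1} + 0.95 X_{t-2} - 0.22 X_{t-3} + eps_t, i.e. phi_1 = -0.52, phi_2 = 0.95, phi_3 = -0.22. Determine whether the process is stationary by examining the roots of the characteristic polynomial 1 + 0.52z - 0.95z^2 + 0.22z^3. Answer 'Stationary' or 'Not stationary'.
\text{Not stationary}

The AR(p) characteristic polynomial is P(z) = 1 + 0.52z - 0.95z^2 + 0.22z^3.
Stationarity requires all roots to lie outside the unit circle, i.e. |z| > 1 for every root.
Degree 3: look for a simple real root z0 first, then factor out (1 - z/z0) and solve the remaining quadratic.
Testing z0 = 2: P(2) = 1 + (0.52)(2) + (-0.95)(2)^2 + (0.22)(2)^3
  = 1 + (1.04) + (-3.8) + (1.76) = 0.  So z_0 = 2 is a root, |z_0| = 2.
Divide out the factor (1 - 0.5 z) = (1 - z/z0) (since 1/z0 = 0.5):
  P(z) = (1 - 0.5 z)(1 + (1.02) z + (-0.44) z^2)
  [check: z-coef 1.02 - (0.5) = 0.52; z^2-coef -0.44 - (0.5)(1.02) = -0.95; z^3-coef -(0.5)(-0.44) = 0.22.]
Remaining roots from the quadratic factor 1 + (1.02) z + (-0.44) z^2:
  Set 1 + (1.02) z + (-0.44) z^2 = 0, i.e. a z^2 + b z + c = 0 with a = -0.44, b = 1.02, c = 1.
  Discriminant D = b^2 - 4ac = (1.02)^2 - 4*(-0.44)*1 = 1.0404 - (-1.76) = 2.8004.
  D >= 0, so the roots are real: z = (-b +/- sqrt(D)) / (2a) = (-1.02 +/- 1.67344) / (-0.88).
    z_1 = (-1.02 + 1.67344) / (-0.88) = -0.7425,   |z_1| = 0.7425.
    z_2 = (-1.02 - 1.67344) / (-0.88) = 3.0607,   |z_2| = 3.0607.
Moduli of all roots: 2.0000, 0.7425, 3.0607.
All moduli strictly greater than 1? No.
Verdict: Not stationary.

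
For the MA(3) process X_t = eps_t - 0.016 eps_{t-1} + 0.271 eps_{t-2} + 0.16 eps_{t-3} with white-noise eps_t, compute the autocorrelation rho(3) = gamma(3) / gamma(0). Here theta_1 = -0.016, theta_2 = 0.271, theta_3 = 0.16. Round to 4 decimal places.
\rho(3) = 0.1455

For an MA(q) process with theta_0 = 1, the autocovariance is
  gamma(k) = sigma^2 * sum_{i=0..q-k} theta_i * theta_{i+k},
and rho(k) = gamma(k) / gamma(0). Sigma^2 cancels.
  numerator   = (1)*(0.16) = 0.16.
  denominator = (1)^2 + (-0.016)^2 + (0.271)^2 + (0.16)^2 = 1.099297.
  rho(3) = 0.16 / 1.099297 = 0.1455.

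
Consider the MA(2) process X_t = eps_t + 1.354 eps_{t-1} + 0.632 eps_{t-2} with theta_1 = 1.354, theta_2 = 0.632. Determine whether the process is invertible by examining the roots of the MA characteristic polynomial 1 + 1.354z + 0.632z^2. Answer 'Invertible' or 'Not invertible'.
\text{Invertible}

The MA(q) characteristic polynomial is P(z) = 1 + 1.354z + 0.632z^2.
Invertibility requires all roots to lie outside the unit circle, i.e. |z| > 1 for every root.
Set 1 + (1.354) z + (0.632) z^2 = 0, i.e. a z^2 + b z + c = 0 with a = 0.632, b = 1.354, c = 1.
Discriminant D = b^2 - 4ac = (1.354)^2 - 4*(0.632)*1 = 1.833316 - (2.528) = -0.694684.
D < 0, so the roots are the complex-conjugate pair z = (-b +/- i sqrt(-D)) / (2a) = -1.0712 +/- 0.6594i.
For a conjugate pair |z|^2 = z * conj(z) = (product of roots) = c/a = 1/(0.632) = 1.582278, so |z| = sqrt(1.582278) = 1.2579 for both roots.
Moduli of all roots: 1.2579, 1.2579.
All moduli strictly greater than 1? Yes.
Verdict: Invertible.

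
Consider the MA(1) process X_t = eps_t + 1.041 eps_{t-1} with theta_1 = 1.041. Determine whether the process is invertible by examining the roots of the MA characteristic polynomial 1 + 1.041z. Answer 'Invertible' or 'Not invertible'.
\text{Not invertible}

The MA(q) characteristic polynomial is P(z) = 1 + 1.041z.
Invertibility requires all roots to lie outside the unit circle, i.e. |z| > 1 for every root.
This is linear in z: 1 + (1.041) z = 0  =>  z = -1/(1.041) = -0.960615,  |z| = 0.960615.
Moduli of all roots: 0.9606.
All moduli strictly greater than 1? No.
Verdict: Not invertible.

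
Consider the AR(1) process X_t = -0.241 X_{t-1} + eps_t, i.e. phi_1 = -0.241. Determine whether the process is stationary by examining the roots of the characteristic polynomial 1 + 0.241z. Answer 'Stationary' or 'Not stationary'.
\text{Stationary}

The AR(p) characteristic polynomial is P(z) = 1 + 0.241z.
Stationarity requires all roots to lie outside the unit circle, i.e. |z| > 1 for every root.
This is linear in z: 1 + (0.241) z = 0  =>  z = -1/(0.241) = -4.149378,  |z| = 4.149378.
Moduli of all roots: 4.1494.
All moduli strictly greater than 1? Yes.
Verdict: Stationary.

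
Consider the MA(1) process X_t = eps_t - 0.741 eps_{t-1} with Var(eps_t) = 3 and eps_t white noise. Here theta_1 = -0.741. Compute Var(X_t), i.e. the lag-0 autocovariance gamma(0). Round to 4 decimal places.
\gamma(0) = 4.6472

For an MA(q) process X_t = eps_t + sum_i theta_i eps_{t-i} with
Var(eps_t) = sigma^2, the variance is
  gamma(0) = sigma^2 * (1 + sum_i theta_i^2).
  sum_i theta_i^2 = (-0.741)^2 = 0.549081.
  gamma(0) = 3 * (1 + 0.549081) = 3 * 1.549081 = 4.647243, which rounds to 4.6472.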